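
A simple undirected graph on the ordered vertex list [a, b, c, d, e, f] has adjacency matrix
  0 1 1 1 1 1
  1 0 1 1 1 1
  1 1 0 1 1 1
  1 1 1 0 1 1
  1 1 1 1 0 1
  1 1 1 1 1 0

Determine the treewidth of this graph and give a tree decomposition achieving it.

A single bag containing all 6 vertices is trivially a valid decomposition of width 5. On the other hand G contains the 6-clique {a, b, c, d, e, f}. A clique must lie in a single bag of any decomposition, so no decomposition can have width below 5. The upper and lower bounds meet at 5, so that is the treewidth.

Treewidth 5.
One such decomposition:
Bags: B1 = {a, b, c, d, e, f}
Tree: (single bag)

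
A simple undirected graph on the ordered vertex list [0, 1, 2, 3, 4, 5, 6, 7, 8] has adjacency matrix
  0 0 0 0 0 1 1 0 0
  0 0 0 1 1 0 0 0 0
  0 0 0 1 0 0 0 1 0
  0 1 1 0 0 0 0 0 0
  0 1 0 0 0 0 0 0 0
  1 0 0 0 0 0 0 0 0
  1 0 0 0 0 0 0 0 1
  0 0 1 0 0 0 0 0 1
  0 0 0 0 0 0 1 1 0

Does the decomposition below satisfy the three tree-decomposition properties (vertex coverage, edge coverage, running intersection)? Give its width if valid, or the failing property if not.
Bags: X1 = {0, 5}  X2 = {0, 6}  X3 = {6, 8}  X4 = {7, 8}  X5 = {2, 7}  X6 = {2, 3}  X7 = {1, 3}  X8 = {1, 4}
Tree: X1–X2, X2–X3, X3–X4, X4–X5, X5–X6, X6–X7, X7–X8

Vertex coverage: the bags together contain {0, 1, 2, 3, 4, 5, 6, 7, 8}, the full vertex set. Edge coverage: each edge of G has both endpoints in at least one bag. Running intersection: for every vertex, the bags containing it form a connected subtree. All three properties hold, so this is a valid tree decomposition of width max|bag| − 1 = 1, and hence tw(G) ≤ 1.

Yes; width 1.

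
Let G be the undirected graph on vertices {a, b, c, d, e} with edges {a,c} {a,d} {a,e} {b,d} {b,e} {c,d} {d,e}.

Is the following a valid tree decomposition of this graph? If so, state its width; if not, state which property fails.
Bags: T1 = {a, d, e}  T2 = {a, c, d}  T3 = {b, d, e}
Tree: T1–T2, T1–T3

Yes; width 2.

Every vertex of G appears in some bag (union = {a, b, c, d, e}); every edge is covered by a bag; and for each vertex v the set of bags containing v is connected in the bag tree. The decomposition is therefore valid. The largest bag has 3 vertices, so the width is 2.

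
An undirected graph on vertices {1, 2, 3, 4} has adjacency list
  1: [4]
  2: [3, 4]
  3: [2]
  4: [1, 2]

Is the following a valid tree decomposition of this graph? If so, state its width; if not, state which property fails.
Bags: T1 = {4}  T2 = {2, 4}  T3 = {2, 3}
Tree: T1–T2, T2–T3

No — vertex 1 appears in no bag.

A tree decomposition must satisfy three properties: every vertex lies in some bag; for every edge, both endpoints lie together in some bag; and for every vertex, the bags containing it form a connected subtree. Here vertex 1 appears in no bag, so the decomposition is invalid.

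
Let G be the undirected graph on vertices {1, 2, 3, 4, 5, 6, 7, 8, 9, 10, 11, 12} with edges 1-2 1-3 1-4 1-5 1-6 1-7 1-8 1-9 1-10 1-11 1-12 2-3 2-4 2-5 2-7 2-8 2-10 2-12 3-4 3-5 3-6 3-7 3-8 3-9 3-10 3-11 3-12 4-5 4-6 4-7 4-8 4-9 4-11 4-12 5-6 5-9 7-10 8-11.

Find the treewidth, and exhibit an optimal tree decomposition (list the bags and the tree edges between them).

The largest bag has 5 vertices, giving width 4; this decomposition certifies tw(G) ≤ 4. For the lower bound, the 5 vertices {1, 2, 3, 7, 10} are pairwise adjacent, and any tree decomposition puts a clique entirely inside one bag — forcing width ≥ 4. Hence tw(G) = 4 exactly.

Treewidth 4.
Bags: B1 = {1, 3, 4, 5, 9}  B2 = {1, 2, 3, 4, 5}  B3 = {1, 2, 3, 4, 7}  B4 = {1, 3, 4, 5, 6}  B5 = {1, 2, 3, 4, 8}  B6 = {1, 2, 3, 7, 10}  B7 = {1, 2, 3, 4, 12}  B8 = {1, 3, 4, 8, 11}
Tree: B1–B2, B2–B3, B1–B4, B3–B5, B3–B6, B2–B7, B5–B8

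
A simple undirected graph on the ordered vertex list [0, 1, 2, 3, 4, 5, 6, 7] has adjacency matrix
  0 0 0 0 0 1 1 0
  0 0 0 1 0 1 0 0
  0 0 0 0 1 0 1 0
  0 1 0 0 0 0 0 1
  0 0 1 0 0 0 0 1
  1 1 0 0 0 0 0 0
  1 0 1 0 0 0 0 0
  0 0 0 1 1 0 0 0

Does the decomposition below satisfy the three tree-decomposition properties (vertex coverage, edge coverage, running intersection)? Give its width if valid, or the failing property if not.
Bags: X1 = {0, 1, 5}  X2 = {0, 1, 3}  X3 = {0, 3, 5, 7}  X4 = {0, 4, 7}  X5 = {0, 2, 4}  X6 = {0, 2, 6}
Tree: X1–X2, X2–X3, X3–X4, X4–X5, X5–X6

No — bags containing vertex 5 are not connected in the tree.

A tree decomposition must satisfy three properties: every vertex lies in some bag; for every edge, both endpoints lie together in some bag; and for every vertex, the bags containing it form a connected subtree. Here bags containing vertex 5 are not connected in the tree, so the decomposition is invalid.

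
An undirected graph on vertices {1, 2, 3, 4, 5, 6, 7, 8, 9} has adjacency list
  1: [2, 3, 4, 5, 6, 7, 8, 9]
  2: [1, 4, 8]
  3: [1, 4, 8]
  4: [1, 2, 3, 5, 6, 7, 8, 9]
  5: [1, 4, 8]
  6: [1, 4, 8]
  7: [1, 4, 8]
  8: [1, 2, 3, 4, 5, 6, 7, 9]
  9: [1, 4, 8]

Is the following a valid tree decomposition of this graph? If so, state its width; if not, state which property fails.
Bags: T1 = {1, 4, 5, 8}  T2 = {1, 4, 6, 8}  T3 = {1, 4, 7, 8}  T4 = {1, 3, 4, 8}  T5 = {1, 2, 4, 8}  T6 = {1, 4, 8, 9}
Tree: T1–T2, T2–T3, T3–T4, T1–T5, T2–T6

Yes; width 3.

Every vertex of G appears in some bag (union = {1, 2, 3, 4, 5, 6, 7, 8, 9}); every edge is covered by a bag; and for each vertex v the set of bags containing v is connected in the bag tree. The decomposition is therefore valid. The largest bag has 4 vertices, so the width is 3.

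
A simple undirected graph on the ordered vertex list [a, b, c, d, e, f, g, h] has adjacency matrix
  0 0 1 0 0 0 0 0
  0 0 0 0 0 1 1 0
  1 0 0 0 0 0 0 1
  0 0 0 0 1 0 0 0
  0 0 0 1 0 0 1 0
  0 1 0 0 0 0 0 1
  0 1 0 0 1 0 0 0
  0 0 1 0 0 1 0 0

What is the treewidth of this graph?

1

A width-1 tree decomposition is:
Bags: B1 = {d, e}  B2 = {e, g}  B3 = {b, g}  B4 = {b, f}  B5 = {f, h}  B6 = {c, h}  B7 = {a, c}
Tree: B1–B2, B2–B3, B3–B4, B4–B5, B5–B6, B6–B7
Every bag has size at most 2, so the width is 2 − 1 = 1 and tw(G) ≤ 1. Any graph with an edge has treewidth ≥ 1, and G has the edge d–e. Combining the bounds, tw(G) = 1.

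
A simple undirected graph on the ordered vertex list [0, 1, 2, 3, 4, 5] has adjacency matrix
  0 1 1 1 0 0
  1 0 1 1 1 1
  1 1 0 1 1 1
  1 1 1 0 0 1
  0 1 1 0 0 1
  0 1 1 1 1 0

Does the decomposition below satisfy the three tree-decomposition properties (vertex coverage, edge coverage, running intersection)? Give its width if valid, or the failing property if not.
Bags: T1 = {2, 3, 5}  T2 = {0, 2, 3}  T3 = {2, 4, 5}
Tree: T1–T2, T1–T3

A tree decomposition must satisfy three properties: every vertex lies in some bag; for every edge, both endpoints lie together in some bag; and for every vertex, the bags containing it form a connected subtree. Here vertex 1 appears in no bag, so the decomposition is invalid.

No — vertex 1 appears in no bag.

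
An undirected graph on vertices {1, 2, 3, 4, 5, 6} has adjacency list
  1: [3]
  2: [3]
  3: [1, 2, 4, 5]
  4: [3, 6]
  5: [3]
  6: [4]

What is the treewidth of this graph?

A width-1 tree decomposition is:
Bags: B1 = {3, 5}  B2 = {1, 3}  B3 = {3, 4}  B4 = {2, 3}  B5 = {4, 6}
Tree: B1–B2, B2–B3, B2–B4, B3–B5
Every bag has size at most 2, so the width is 2 − 1 = 1 and tw(G) ≤ 1. Since G has at least one edge (e.g. 3–5), it is not an edgeless graph, so tw(G) ≥ 1. Combining the bounds, tw(G) = 1.

1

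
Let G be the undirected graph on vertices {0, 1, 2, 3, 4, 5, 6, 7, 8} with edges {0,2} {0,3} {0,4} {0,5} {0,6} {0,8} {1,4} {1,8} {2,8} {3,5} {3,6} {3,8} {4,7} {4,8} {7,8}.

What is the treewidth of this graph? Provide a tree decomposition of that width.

Every bag has size at most 3, so the width is 3 − 1 = 2 and tw(G) ≤ 2. Conversely, {0, 2, 8} is a clique of size 3, and the vertices of any clique must share a bag in every tree decomposition; so some bag has ≥ 3 vertices and tw(G) ≥ 2. Therefore the treewidth is 2.

Treewidth 2.
One such decomposition:
Bags: B1 = {0, 3, 6}  B2 = {0, 3, 5}  B3 = {0, 3, 8}  B4 = {0, 4, 8}  B5 = {0, 2, 8}  B6 = {4, 7, 8}  B7 = {1, 4, 8}
Tree: B1–B2, B2–B3, B3–B4, B3–B5, B4–B6, B4–B7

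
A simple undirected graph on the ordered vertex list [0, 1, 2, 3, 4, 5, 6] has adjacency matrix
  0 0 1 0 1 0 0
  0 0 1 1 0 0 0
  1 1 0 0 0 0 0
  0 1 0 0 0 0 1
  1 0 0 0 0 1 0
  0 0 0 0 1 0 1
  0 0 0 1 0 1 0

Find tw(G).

A width-2 tree decomposition is:
Bags: B1 = {3, 5, 6}  B2 = {3, 4, 5}  B3 = {0, 3, 4}  B4 = {0, 2, 3}  B5 = {1, 2, 3}
Tree: B1–B2, B2–B3, B3–B4, B4–B5
The largest bag has 3 vertices, giving width 2; this decomposition certifies tw(G) ≤ 2. The edges 3–6–5–4–0–2–1–3 form a cycle, so G is not a tree and its treewidth is at least 2. Combining the bounds, tw(G) = 2.

2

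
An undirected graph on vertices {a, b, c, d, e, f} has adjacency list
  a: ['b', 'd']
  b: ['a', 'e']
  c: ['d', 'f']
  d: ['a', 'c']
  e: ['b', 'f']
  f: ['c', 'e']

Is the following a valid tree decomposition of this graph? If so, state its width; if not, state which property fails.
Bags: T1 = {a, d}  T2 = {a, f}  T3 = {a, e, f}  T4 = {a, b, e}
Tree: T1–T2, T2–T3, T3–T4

A tree decomposition must satisfy three properties: every vertex lies in some bag; for every edge, both endpoints lie together in some bag; and for every vertex, the bags containing it form a connected subtree. Here vertex c appears in no bag, so the decomposition is invalid.

No — vertex c appears in no bag.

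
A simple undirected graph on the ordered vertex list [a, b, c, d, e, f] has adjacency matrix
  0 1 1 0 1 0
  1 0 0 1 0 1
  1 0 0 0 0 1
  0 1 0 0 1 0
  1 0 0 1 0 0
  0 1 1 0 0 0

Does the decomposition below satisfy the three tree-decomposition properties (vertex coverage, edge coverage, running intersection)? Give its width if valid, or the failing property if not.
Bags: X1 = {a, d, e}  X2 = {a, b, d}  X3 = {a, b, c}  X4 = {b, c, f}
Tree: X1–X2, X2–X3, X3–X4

Yes; width 2.

Checking the three conditions: (i) the bags cover all of {a, b, c, d, e, f}; (ii) for each edge, some bag contains both endpoints; (iii) the bags containing any fixed vertex form a subtree. All hold, so the decomposition is valid with width 3 − 1 = 2.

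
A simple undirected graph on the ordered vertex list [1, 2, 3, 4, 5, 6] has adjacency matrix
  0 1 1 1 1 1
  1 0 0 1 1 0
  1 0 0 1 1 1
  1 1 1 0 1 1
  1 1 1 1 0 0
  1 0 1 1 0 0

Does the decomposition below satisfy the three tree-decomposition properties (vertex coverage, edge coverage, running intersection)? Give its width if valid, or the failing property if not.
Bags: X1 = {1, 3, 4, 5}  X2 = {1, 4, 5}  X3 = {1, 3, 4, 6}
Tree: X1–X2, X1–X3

A tree decomposition must satisfy three properties: every vertex lies in some bag; for every edge, both endpoints lie together in some bag; and for every vertex, the bags containing it form a connected subtree. Here vertex 2 appears in no bag, so the decomposition is invalid.

No — vertex 2 appears in no bag.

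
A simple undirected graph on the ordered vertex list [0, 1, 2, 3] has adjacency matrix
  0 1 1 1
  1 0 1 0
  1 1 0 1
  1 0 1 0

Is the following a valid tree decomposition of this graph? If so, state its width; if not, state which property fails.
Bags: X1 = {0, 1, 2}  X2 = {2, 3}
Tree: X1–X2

A tree decomposition must satisfy three properties: every vertex lies in some bag; for every edge, both endpoints lie together in some bag; and for every vertex, the bags containing it form a connected subtree. Here edge (0,3) lies in no bag, so the decomposition is invalid.

No — edge (0,3) lies in no bag.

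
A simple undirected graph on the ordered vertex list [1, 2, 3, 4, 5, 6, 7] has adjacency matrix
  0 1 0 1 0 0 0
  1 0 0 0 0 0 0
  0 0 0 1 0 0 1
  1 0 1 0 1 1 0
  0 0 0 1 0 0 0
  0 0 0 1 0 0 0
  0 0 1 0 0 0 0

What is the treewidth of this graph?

1

A width-1 tree decomposition is:
Bags: B1 = {4, 6}  B2 = {3, 4}  B3 = {4, 5}  B4 = {1, 4}  B5 = {1, 2}  B6 = {3, 7}
Tree: B1–B2, B2–B3, B1–B4, B4–B5, B2–B6
Every bag has size at most 2, so the width is 2 − 1 = 1 and tw(G) ≤ 1. Since G has at least one edge (e.g. 4–6), it is not an edgeless graph, so tw(G) ≥ 1. Combining the bounds, tw(G) = 1.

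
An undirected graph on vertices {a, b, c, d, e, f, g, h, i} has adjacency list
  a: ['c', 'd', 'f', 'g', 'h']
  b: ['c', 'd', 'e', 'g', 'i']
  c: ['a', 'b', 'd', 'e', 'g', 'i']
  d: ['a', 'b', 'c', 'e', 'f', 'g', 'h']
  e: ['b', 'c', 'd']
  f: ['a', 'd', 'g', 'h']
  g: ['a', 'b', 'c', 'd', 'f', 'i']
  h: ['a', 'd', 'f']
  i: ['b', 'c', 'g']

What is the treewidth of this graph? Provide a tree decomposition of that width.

Treewidth 3.
Bags: B1 = {b, c, d, g}  B2 = {b, c, d, e}  B3 = {a, c, d, g}  B4 = {b, c, g, i}  B5 = {a, d, f, g}  B6 = {a, d, f, h}
Tree: B1–B2, B1–B3, B1–B4, B3–B5, B5–B6

The largest bag has 4 vertices, giving width 3; this decomposition certifies tw(G) ≤ 3. Conversely, {a, c, d, g} is a clique of size 4, and the vertices of any clique must share a bag in every tree decomposition; so some bag has ≥ 4 vertices and tw(G) ≥ 3. The upper and lower bounds meet at 3, so that is the treewidth.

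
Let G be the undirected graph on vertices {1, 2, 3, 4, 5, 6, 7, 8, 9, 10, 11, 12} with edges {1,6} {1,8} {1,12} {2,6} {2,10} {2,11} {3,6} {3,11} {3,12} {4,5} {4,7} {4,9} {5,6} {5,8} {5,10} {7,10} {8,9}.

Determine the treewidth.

3

A width-3 tree decomposition is:
Bags: B1 = {4, 7, 9, 10}  B2 = {4, 5, 9, 10}  B3 = {5, 8, 9, 10}  B4 = {2, 5, 8, 10}  B5 = {2, 5, 6, 8}  B6 = {1, 2, 6, 8}  B7 = {1, 2, 6, 11}  B8 = {1, 3, 6, 11}  B9 = {1, 3, 11, 12}
Tree: B1–B2, B2–B3, B3–B4, B4–B5, B5–B6, B6–B7, B7–B8, B8–B9
The largest bag has 4 vertices, giving width 3; this decomposition certifies tw(G) ≤ 3. For the lower bound: the 4 vertex sets {4,7,9}, {10}, {5}, {1,2,6,8} are disjoint, each induces a connected subgraph, and every pair is joined by at least one edge of G. Contracting each set to a single vertex therefore yields K_{4} as a minor, and since treewidth is minor-monotone, tw(G) ≥ tw(K_{4}) = 3. The upper and lower bounds meet at 3, so that is the treewidth.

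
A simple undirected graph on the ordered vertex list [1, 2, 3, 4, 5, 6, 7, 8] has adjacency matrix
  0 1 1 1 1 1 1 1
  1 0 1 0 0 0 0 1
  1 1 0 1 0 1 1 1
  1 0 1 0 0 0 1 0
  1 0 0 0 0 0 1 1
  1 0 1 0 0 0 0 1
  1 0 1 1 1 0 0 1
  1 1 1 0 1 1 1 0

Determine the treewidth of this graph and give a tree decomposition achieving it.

The largest bag has 4 vertices, giving width 3; this decomposition certifies tw(G) ≤ 3. On the other hand G contains the 4-clique {1, 2, 3, 8}. A clique must lie in a single bag of any decomposition, so no decomposition can have width below 3. Therefore the treewidth is 3.

Treewidth 3.
One such decomposition:
Bags: B1 = {1, 3, 7, 8}  B2 = {1, 3, 6, 8}  B3 = {1, 3, 4, 7}  B4 = {1, 5, 7, 8}  B5 = {1, 2, 3, 8}
Tree: B1–B2, B1–B3, B1–B4, B1–B5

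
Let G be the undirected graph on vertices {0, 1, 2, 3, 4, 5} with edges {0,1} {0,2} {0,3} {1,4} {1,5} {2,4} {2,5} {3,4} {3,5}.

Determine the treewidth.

A width-3 tree decomposition is:
Bags: B1 = {0, 1, 2, 3}  B2 = {1, 2, 3, 4}  B3 = {1, 2, 3, 5}
Tree: B1–B2, B2–B3
Each bag holds 4 vertices, so the decomposition has width 3, which upper-bounds the treewidth. For the lower bound: the 4 vertex sets {0,1}, {3,4}, {2}, {5} are disjoint, each induces a connected subgraph, and every pair is joined by at least one edge of G. Contracting each set to a single vertex therefore yields K_{4} as a minor, and since treewidth is minor-monotone, tw(G) ≥ tw(K_{4}) = 3. Therefore the treewidth is 3.

3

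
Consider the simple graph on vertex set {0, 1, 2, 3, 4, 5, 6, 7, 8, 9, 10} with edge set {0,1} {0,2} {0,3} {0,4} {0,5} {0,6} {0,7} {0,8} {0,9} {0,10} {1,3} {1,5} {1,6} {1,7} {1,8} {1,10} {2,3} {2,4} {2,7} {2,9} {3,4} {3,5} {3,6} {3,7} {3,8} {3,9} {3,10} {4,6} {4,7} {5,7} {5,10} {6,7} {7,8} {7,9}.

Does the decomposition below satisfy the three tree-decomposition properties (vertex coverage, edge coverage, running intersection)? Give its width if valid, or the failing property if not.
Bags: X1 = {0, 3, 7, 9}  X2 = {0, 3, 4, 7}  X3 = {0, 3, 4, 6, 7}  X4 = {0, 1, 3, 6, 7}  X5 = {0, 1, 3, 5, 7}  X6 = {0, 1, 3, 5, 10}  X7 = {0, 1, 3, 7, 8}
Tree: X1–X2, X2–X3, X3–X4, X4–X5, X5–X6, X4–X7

A tree decomposition must satisfy three properties: every vertex lies in some bag; for every edge, both endpoints lie together in some bag; and for every vertex, the bags containing it form a connected subtree. Here vertex 2 appears in no bag, so the decomposition is invalid.

No — vertex 2 appears in no bag.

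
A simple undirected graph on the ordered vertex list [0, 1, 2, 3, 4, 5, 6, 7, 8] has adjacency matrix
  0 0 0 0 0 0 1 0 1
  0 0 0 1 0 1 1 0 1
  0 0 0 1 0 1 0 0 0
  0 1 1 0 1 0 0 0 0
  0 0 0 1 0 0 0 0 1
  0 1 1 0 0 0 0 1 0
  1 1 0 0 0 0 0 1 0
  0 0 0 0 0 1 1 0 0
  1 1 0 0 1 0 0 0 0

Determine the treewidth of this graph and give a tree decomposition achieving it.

The largest bag has 4 vertices, giving width 3; this decomposition certifies tw(G) ≤ 3. For the lower bound: the 4 vertex sets {0,4,8}, {6}, {1}, {2,3,5,7} are disjoint, each induces a connected subgraph, and every pair is joined by at least one edge of G. Contracting each set to a single vertex therefore yields K_{4} as a minor, and since treewidth is minor-monotone, tw(G) ≥ tw(K_{4}) = 3. Therefore the treewidth is 3.

Treewidth 3.
One such decomposition:
Bags: B1 = {0, 4, 6, 8}  B2 = {1, 4, 6, 8}  B3 = {1, 3, 4, 6}  B4 = {1, 3, 6, 7}  B5 = {1, 3, 5, 7}  B6 = {2, 3, 5, 7}
Tree: B1–B2, B2–B3, B3–B4, B4–B5, B5–B6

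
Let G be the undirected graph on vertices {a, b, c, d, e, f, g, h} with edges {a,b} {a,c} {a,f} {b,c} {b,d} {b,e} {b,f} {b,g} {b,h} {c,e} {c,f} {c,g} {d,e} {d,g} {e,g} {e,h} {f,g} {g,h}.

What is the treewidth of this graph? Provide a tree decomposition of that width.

Treewidth 3.
One such decomposition:
Bags: B1 = {b, c, e, g}  B2 = {b, d, e, g}  B3 = {b, c, f, g}  B4 = {a, b, c, f}  B5 = {b, e, g, h}
Tree: B1–B2, B1–B3, B3–B4, B1–B5

Every bag has size at most 4, so the width is 4 − 1 = 3 and tw(G) ≤ 3. For the lower bound, the 4 vertices {b, d, e, g} are pairwise adjacent, and any tree decomposition puts a clique entirely inside one bag — forcing width ≥ 3. Combining the bounds, tw(G) = 3.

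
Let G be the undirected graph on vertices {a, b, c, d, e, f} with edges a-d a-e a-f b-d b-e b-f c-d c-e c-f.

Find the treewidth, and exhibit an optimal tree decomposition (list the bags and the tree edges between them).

Treewidth 3.
One such decomposition:
Bags: B1 = {a, b, c, d}  B2 = {a, b, c, f}  B3 = {a, b, c, e}
Tree: B1–B2, B2–B3

The largest bag has 4 vertices, giving width 3; this decomposition certifies tw(G) ≤ 3. For the lower bound: the 4 vertex sets {a,d}, {b,f}, {c}, {e} are disjoint, each induces a connected subgraph, and every pair is joined by at least one edge of G. Contracting each set to a single vertex therefore yields K_{4} as a minor, and since treewidth is minor-monotone, tw(G) ≥ tw(K_{4}) = 3. Combining the bounds, tw(G) = 3.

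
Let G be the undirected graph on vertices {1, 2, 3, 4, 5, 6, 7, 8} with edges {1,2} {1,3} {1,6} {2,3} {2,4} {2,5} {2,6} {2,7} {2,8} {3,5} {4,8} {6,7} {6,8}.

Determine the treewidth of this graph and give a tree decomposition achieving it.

Treewidth 2.
One optimal decomposition is:
Bags: B1 = {2, 6, 7}  B2 = {2, 6, 8}  B3 = {1, 2, 6}  B4 = {1, 2, 3}  B5 = {2, 4, 8}  B6 = {2, 3, 5}
Tree: B1–B2, B2–B3, B3–B4, B2–B5, B4–B6

Every bag has size at most 3, so the width is 3 − 1 = 2 and tw(G) ≤ 2. On the other hand G contains the 3-clique {1, 2, 3}. A clique must lie in a single bag of any decomposition, so no decomposition can have width below 2. Therefore the treewidth is 2.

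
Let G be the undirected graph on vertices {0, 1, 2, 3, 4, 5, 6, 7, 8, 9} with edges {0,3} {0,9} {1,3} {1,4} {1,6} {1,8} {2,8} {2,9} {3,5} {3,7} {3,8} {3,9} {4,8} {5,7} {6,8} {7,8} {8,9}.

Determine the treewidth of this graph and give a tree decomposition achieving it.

Each bag holds 3 vertices, so the decomposition has width 2, which upper-bounds the treewidth. On the other hand G contains the 3-clique {0, 3, 9}. A clique must lie in a single bag of any decomposition, so no decomposition can have width below 2. The upper and lower bounds meet at 2, so that is the treewidth.

Treewidth 2.
One optimal decomposition is:
Bags: B1 = {1, 4, 8}  B2 = {1, 3, 8}  B3 = {3, 7, 8}  B4 = {1, 6, 8}  B5 = {3, 5, 7}  B6 = {3, 8, 9}  B7 = {0, 3, 9}  B8 = {2, 8, 9}
Tree: B1–B2, B2–B3, B2–B4, B3–B5, B3–B6, B6–B7, B6–B8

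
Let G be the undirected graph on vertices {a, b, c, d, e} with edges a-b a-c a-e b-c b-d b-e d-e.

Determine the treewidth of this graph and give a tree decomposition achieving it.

Treewidth 2.
Bags: B1 = {a, b, c}  B2 = {a, b, e}  B3 = {b, d, e}
Tree: B1–B2, B2–B3

Every bag has size at most 3, so the width is 3 − 1 = 2 and tw(G) ≤ 2. On the other hand G contains the 3-clique {b, d, e}. A clique must lie in a single bag of any decomposition, so no decomposition can have width below 2. The upper and lower bounds meet at 2, so that is the treewidth.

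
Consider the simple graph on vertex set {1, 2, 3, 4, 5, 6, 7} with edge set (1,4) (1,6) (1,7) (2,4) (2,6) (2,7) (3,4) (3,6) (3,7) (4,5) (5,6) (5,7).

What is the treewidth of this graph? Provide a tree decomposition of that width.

Treewidth 3.
One optimal decomposition is:
Bags: B1 = {3, 4, 6, 7}  B2 = {4, 5, 6, 7}  B3 = {2, 4, 6, 7}  B4 = {1, 4, 6, 7}
Tree: B1–B2, B2–B3, B3–B4

The largest bag has 4 vertices, giving width 3; this decomposition certifies tw(G) ≤ 3. For the lower bound: the 4 vertex sets {3,4}, {5,7}, {6}, {2} are disjoint, each induces a connected subgraph, and every pair is joined by at least one edge of G. Contracting each set to a single vertex therefore yields K_{4} as a minor, and since treewidth is minor-monotone, tw(G) ≥ tw(K_{4}) = 3. Therefore the treewidth is 3.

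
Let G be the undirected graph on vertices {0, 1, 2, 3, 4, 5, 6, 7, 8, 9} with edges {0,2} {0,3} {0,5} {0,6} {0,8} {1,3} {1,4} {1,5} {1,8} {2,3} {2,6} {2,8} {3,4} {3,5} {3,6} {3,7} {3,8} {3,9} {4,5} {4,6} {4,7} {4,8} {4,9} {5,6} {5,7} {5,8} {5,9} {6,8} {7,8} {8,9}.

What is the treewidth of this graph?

4

A width-4 tree decomposition is:
Bags: B1 = {3, 4, 5, 6, 8}  B2 = {0, 3, 5, 6, 8}  B3 = {3, 4, 5, 8, 9}  B4 = {1, 3, 4, 5, 8}  B5 = {0, 2, 3, 6, 8}  B6 = {3, 4, 5, 7, 8}
Tree: B1–B2, B1–B3, B3–B4, B2–B5, B4–B6
The largest bag has 5 vertices, giving width 4; this decomposition certifies tw(G) ≤ 4. Conversely, {0, 2, 3, 6, 8} is a clique of size 5, and the vertices of any clique must share a bag in every tree decomposition; so some bag has ≥ 5 vertices and tw(G) ≥ 4. Hence tw(G) = 4 exactly.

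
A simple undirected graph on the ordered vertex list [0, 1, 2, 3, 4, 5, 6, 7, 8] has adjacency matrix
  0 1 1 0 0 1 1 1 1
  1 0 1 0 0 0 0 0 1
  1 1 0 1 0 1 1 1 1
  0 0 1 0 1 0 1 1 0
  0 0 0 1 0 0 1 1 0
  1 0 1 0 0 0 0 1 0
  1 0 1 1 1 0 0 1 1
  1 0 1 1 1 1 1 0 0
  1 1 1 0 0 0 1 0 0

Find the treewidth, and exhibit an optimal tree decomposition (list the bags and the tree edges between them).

Treewidth 3.
Bags: B1 = {2, 3, 6, 7}  B2 = {0, 2, 6, 7}  B3 = {0, 2, 6, 8}  B4 = {0, 2, 5, 7}  B5 = {0, 1, 2, 8}  B6 = {3, 4, 6, 7}
Tree: B1–B2, B2–B3, B2–B4, B3–B5, B1–B6

Every bag has size at most 4, so the width is 4 − 1 = 3 and tw(G) ≤ 3. For the lower bound, the 4 vertices {0, 1, 2, 8} are pairwise adjacent, and any tree decomposition puts a clique entirely inside one bag — forcing width ≥ 3. Therefore the treewidth is 3.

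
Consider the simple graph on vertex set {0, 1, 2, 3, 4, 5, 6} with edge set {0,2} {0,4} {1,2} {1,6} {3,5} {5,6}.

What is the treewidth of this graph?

1

A width-1 tree decomposition is:
Bags: B1 = {0, 4}  B2 = {0, 2}  B3 = {1, 2}  B4 = {1, 6}  B5 = {5, 6}  B6 = {3, 5}
Tree: B1–B2, B2–B3, B3–B4, B4–B5, B5–B6
Each bag holds 2 vertices, so the decomposition has width 1, which upper-bounds the treewidth. Any graph with an edge has treewidth ≥ 1, and G has the edge 4–0. Therefore the treewidth is 1.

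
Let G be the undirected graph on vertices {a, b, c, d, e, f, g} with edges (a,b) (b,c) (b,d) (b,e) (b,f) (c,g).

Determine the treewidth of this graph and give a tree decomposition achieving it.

Each bag holds 2 vertices, so the decomposition has width 1, which upper-bounds the treewidth. G has an edge, so its treewidth is at least 1. Hence tw(G) = 1 exactly.

Treewidth 1.
Bags: B1 = {b, e}  B2 = {b, c}  B3 = {a, b}  B4 = {b, f}  B5 = {b, d}  B6 = {c, g}
Tree: B1–B2, B1–B3, B3–B4, B4–B5, B2–B6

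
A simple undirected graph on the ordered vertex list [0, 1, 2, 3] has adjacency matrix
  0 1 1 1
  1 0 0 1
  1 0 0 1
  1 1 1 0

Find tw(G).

2

A width-2 tree decomposition is:
Bags: B1 = {0, 1, 3}  B2 = {0, 2, 3}
Tree: B1–B2
The largest bag has 3 vertices, giving width 2; this decomposition certifies tw(G) ≤ 2. For the lower bound, the 3 vertices {0, 1, 3} are pairwise adjacent, and any tree decomposition puts a clique entirely inside one bag — forcing width ≥ 2. Combining the bounds, tw(G) = 2.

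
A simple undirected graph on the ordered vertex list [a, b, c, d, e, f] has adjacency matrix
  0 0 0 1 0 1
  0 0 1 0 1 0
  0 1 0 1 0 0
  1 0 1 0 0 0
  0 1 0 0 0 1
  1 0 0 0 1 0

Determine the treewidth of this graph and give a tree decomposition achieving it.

The largest bag has 3 vertices, giving width 2; this decomposition certifies tw(G) ≤ 2. Since e–f–a–d–c–b–e is a cycle in G, G is not acyclic. Forests are exactly the graphs of treewidth ≤ 1, so tw(G) ≥ 2. Combining the bounds, tw(G) = 2.

Treewidth 2.
One such decomposition:
Bags: B1 = {a, e, f}  B2 = {a, d, e}  B3 = {c, d, e}  B4 = {b, c, e}
Tree: B1–B2, B2–B3, B3–B4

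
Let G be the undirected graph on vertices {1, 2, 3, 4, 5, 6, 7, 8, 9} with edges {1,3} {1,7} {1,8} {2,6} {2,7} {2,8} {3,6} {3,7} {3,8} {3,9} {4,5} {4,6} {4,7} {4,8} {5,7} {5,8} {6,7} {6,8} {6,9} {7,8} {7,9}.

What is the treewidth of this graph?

3

A width-3 tree decomposition is:
Bags: B1 = {3, 6, 7, 9}  B2 = {3, 6, 7, 8}  B3 = {4, 6, 7, 8}  B4 = {4, 5, 7, 8}  B5 = {2, 6, 7, 8}  B6 = {1, 3, 7, 8}
Tree: B1–B2, B2–B3, B3–B4, B3–B5, B2–B6
Each bag holds 4 vertices, so the decomposition has width 3, which upper-bounds the treewidth. Conversely, {1, 3, 7, 8} is a clique of size 4, and the vertices of any clique must share a bag in every tree decomposition; so some bag has ≥ 4 vertices and tw(G) ≥ 3. The upper and lower bounds meet at 3, so that is the treewidth.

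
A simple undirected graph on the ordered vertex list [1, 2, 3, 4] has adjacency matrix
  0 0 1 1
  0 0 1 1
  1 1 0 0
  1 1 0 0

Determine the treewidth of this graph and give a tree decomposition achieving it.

Each bag holds 3 vertices, so the decomposition has width 2, which upper-bounds the treewidth. The edges 3–1–4–2–3 form a cycle, so G is not a tree and its treewidth is at least 2. Hence tw(G) = 2 exactly.

Treewidth 2.
One optimal decomposition is:
Bags: B1 = {1, 3, 4}  B2 = {2, 3, 4}
Tree: B1–B2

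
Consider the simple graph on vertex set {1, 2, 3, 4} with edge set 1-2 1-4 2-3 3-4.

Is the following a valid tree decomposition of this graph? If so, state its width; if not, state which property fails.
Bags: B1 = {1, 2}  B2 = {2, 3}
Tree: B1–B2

No — vertex 4 appears in no bag.

A tree decomposition must satisfy three properties: every vertex lies in some bag; for every edge, both endpoints lie together in some bag; and for every vertex, the bags containing it form a connected subtree. Here vertex 4 appears in no bag, so the decomposition is invalid.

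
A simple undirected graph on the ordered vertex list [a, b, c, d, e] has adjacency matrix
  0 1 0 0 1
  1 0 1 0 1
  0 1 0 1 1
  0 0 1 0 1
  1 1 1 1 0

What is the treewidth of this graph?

2

A width-2 tree decomposition is:
Bags: B1 = {b, c, e}  B2 = {a, b, e}  B3 = {c, d, e}
Tree: B1–B2, B1–B3
Each bag holds 3 vertices, so the decomposition has width 2, which upper-bounds the treewidth. For the lower bound, the 3 vertices {c, d, e} are pairwise adjacent, and any tree decomposition puts a clique entirely inside one bag — forcing width ≥ 2. The upper and lower bounds meet at 2, so that is the treewidth.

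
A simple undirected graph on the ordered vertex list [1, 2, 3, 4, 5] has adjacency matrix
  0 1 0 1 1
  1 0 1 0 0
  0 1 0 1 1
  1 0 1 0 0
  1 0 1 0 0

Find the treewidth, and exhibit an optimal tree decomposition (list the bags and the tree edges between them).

Every bag has size at most 3, so the width is 3 − 1 = 2 and tw(G) ≤ 2. The edges 3–4–1–2–3 form a cycle, so G is not a tree and its treewidth is at least 2. Therefore the treewidth is 2.

Treewidth 2.
One such decomposition:
Bags: B1 = {1, 3, 4}  B2 = {1, 2, 3}  B3 = {1, 3, 5}
Tree: B1–B2, B2–B3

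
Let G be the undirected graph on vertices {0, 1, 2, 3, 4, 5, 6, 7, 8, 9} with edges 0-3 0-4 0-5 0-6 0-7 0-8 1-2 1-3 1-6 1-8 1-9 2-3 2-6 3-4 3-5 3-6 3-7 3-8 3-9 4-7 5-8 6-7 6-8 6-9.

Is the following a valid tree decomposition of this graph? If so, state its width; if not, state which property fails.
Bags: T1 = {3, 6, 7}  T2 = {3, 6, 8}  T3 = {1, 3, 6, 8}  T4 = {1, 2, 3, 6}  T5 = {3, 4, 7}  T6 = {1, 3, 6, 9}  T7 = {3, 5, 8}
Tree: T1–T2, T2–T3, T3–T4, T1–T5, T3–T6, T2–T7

No — vertex 0 appears in no bag.

A tree decomposition must satisfy three properties: every vertex lies in some bag; for every edge, both endpoints lie together in some bag; and for every vertex, the bags containing it form a connected subtree. Here vertex 0 appears in no bag, so the decomposition is invalid.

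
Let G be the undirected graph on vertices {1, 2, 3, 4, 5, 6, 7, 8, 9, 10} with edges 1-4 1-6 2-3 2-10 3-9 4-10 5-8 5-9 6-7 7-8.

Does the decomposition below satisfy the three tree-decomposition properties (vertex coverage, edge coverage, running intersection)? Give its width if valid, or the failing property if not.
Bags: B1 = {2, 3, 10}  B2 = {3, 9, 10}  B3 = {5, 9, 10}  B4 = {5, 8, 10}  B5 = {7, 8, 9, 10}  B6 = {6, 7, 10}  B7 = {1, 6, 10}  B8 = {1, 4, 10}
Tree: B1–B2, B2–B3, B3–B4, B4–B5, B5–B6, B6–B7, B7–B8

A tree decomposition must satisfy three properties: every vertex lies in some bag; for every edge, both endpoints lie together in some bag; and for every vertex, the bags containing it form a connected subtree. Here bags containing vertex 9 are not connected in the tree, so the decomposition is invalid.

No — bags containing vertex 9 are not connected in the tree.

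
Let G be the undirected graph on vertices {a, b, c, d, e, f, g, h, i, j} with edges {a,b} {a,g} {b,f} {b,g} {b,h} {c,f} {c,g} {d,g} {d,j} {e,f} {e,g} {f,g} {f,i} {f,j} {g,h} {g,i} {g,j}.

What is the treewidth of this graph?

A width-2 tree decomposition is:
Bags: B1 = {a, b, g}  B2 = {b, f, g}  B3 = {f, g, j}  B4 = {d, g, j}  B5 = {e, f, g}  B6 = {c, f, g}  B7 = {b, g, h}  B8 = {f, g, i}
Tree: B1–B2, B2–B3, B3–B4, B2–B5, B2–B6, B2–B7, B6–B8
Every bag has size at most 3, so the width is 3 − 1 = 2 and tw(G) ≤ 2. On the other hand G contains the 3-clique {d, g, j}. A clique must lie in a single bag of any decomposition, so no decomposition can have width below 2. Hence tw(G) = 2 exactly.

2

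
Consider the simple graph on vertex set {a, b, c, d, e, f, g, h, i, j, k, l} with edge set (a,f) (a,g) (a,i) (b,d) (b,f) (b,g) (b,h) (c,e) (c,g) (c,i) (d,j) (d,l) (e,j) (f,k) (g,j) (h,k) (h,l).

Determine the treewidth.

A width-3 tree decomposition is:
Bags: B1 = {a, c, e, i}  B2 = {a, c, e, g}  B3 = {a, e, g, j}  B4 = {a, f, g, j}  B5 = {b, f, g, j}  B6 = {b, d, f, j}  B7 = {b, d, f, k}  B8 = {b, d, h, k}  B9 = {d, h, k, l}
Tree: B1–B2, B2–B3, B3–B4, B4–B5, B5–B6, B6–B7, B7–B8, B8–B9
Every bag has size at most 4, so the width is 4 − 1 = 3 and tw(G) ≤ 3. For the lower bound: the 4 vertex sets {c,e,i}, {a}, {g}, {b,d,f,j} are disjoint, each induces a connected subgraph, and every pair is joined by at least one edge of G. Contracting each set to a single vertex therefore yields K_{4} as a minor, and since treewidth is minor-monotone, tw(G) ≥ tw(K_{4}) = 3. Therefore the treewidth is 3.

3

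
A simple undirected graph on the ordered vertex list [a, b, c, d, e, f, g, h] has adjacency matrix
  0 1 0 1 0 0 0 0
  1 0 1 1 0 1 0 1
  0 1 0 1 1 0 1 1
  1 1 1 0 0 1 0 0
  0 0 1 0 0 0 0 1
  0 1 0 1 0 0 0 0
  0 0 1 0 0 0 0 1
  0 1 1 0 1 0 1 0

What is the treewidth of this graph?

A width-2 tree decomposition is:
Bags: B1 = {b, c, h}  B2 = {c, e, h}  B3 = {b, c, d}  B4 = {a, b, d}  B5 = {c, g, h}  B6 = {b, d, f}
Tree: B1–B2, B1–B3, B3–B4, B2–B5, B3–B6
Each bag holds 3 vertices, so the decomposition has width 2, which upper-bounds the treewidth. On the other hand G contains the 3-clique {c, g, h}. A clique must lie in a single bag of any decomposition, so no decomposition can have width below 2. Hence tw(G) = 2 exactly.

2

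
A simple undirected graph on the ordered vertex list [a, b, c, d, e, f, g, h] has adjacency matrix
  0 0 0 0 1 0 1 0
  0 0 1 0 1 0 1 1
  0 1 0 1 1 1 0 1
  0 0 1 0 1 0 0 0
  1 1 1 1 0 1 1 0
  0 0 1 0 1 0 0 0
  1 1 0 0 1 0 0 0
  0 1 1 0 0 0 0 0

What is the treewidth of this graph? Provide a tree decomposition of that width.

The largest bag has 3 vertices, giving width 2; this decomposition certifies tw(G) ≤ 2. Conversely, {a, e, g} is a clique of size 3, and the vertices of any clique must share a bag in every tree decomposition; so some bag has ≥ 3 vertices and tw(G) ≥ 2. The upper and lower bounds meet at 2, so that is the treewidth.

Treewidth 2.
One such decomposition:
Bags: B1 = {c, d, e}  B2 = {b, c, e}  B3 = {b, c, h}  B4 = {b, e, g}  B5 = {c, e, f}  B6 = {a, e, g}
Tree: B1–B2, B2–B3, B2–B4, B1–B5, B4–B6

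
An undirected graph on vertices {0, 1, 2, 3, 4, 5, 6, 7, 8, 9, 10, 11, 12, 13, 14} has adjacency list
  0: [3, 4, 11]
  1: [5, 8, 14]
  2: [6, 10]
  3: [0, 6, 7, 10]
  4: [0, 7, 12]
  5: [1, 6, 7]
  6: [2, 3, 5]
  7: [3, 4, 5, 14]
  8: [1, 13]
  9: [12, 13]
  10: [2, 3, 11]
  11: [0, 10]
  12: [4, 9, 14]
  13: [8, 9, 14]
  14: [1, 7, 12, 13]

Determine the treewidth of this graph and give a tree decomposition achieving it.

Treewidth 3.
One optimal decomposition is:
Bags: B1 = {2, 6, 10, 11}  B2 = {3, 6, 10, 11}  B3 = {0, 3, 6, 11}  B4 = {0, 3, 5, 6}  B5 = {0, 3, 5, 7}  B6 = {0, 4, 5, 7}  B7 = {1, 4, 5, 7}  B8 = {1, 4, 7, 14}  B9 = {1, 4, 12, 14}  B10 = {1, 8, 12, 14}  B11 = {8, 12, 13, 14}  B12 = {8, 9, 12, 13}
Tree: B1–B2, B2–B3, B3–B4, B4–B5, B5–B6, B6–B7, B7–B8, B8–B9, B9–B10, B10–B11, B11–B12

Each bag holds 4 vertices, so the decomposition has width 3, which upper-bounds the treewidth. For the lower bound: the 4 vertex sets {2,10,11}, {6}, {3}, {0,4,5,7} are disjoint, each induces a connected subgraph, and every pair is joined by at least one edge of G. Contracting each set to a single vertex therefore yields K_{4} as a minor, and since treewidth is minor-monotone, tw(G) ≥ tw(K_{4}) = 3. The upper and lower bounds meet at 3, so that is the treewidth.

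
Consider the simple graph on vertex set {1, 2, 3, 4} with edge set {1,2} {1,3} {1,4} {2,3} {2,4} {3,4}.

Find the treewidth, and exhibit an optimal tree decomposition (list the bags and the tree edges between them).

With just one bag of size 4, the width is 4 − 1 = 3, so tw(G) ≤ 3. Conversely, {1, 2, 3, 4} is a clique of size 4, and the vertices of any clique must share a bag in every tree decomposition; so some bag has ≥ 4 vertices and tw(G) ≥ 3. Combining the bounds, tw(G) = 3.

Treewidth 3.
One optimal decomposition is:
Bags: B1 = {1, 2, 3, 4}
Tree: (single bag)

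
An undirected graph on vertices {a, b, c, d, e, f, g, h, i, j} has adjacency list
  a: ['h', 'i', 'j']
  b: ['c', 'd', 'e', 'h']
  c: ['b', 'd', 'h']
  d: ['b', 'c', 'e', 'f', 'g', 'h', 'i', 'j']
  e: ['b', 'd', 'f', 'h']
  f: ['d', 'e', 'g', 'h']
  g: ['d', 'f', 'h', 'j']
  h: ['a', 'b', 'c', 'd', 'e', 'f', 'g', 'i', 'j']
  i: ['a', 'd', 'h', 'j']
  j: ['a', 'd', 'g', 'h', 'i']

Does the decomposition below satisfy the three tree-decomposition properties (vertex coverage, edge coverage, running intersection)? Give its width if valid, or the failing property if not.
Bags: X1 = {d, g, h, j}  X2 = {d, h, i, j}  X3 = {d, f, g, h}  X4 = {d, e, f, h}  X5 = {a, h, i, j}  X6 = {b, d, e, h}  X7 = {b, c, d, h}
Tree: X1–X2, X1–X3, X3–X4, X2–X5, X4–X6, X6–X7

Yes; width 3.

Checking the three conditions: (i) the bags cover all of {a, b, c, d, e, f, g, h, i, j}; (ii) for each edge, some bag contains both endpoints; (iii) the bags containing any fixed vertex form a subtree. All hold, so the decomposition is valid with width 4 − 1 = 3.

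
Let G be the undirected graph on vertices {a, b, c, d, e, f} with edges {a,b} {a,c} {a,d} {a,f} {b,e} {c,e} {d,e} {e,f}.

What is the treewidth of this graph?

2

A width-2 tree decomposition is:
Bags: B1 = {a, c, e}  B2 = {a, b, e}  B3 = {a, e, f}  B4 = {a, d, e}
Tree: B1–B2, B2–B3, B3–B4
Each bag holds 3 vertices, so the decomposition has width 2, which upper-bounds the treewidth. The edges c–a–b–e–c form a cycle, so G is not a tree and its treewidth is at least 2. Combining the bounds, tw(G) = 2.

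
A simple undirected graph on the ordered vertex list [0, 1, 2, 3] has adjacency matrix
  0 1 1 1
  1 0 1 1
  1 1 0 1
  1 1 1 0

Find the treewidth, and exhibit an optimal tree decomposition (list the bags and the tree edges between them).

Treewidth 3.
One optimal decomposition is:
Bags: B1 = {0, 1, 2, 3}
Tree: (single bag)

A single bag containing all 4 vertices is trivially a valid decomposition of width 3. For the lower bound, the 4 vertices {0, 1, 2, 3} are pairwise adjacent, and any tree decomposition puts a clique entirely inside one bag — forcing width ≥ 3. The upper and lower bounds meet at 3, so that is the treewidth.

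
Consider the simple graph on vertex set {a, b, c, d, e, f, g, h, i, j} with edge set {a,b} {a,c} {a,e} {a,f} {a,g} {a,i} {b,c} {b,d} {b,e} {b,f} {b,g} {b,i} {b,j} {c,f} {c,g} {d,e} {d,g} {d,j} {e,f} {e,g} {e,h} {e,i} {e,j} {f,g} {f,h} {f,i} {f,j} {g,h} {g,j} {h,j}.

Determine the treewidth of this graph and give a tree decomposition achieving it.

Every bag has size at most 5, so the width is 5 − 1 = 4 and tw(G) ≤ 4. Conversely, {b, d, e, g, j} is a clique of size 5, and the vertices of any clique must share a bag in every tree decomposition; so some bag has ≥ 5 vertices and tw(G) ≥ 4. The upper and lower bounds meet at 4, so that is the treewidth.

Treewidth 4.
One such decomposition:
Bags: B1 = {b, e, f, g, j}  B2 = {a, b, e, f, g}  B3 = {a, b, c, f, g}  B4 = {e, f, g, h, j}  B5 = {a, b, e, f, i}  B6 = {b, d, e, g, j}
Tree: B1–B2, B2–B3, B1–B4, B2–B5, B1–B6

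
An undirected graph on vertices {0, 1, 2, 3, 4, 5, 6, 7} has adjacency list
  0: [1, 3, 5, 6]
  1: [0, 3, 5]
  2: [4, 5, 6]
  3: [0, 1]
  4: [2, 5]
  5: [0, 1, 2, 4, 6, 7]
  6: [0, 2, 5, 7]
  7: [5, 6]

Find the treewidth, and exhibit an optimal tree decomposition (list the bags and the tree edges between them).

Treewidth 2.
One optimal decomposition is:
Bags: B1 = {0, 5, 6}  B2 = {0, 1, 5}  B3 = {5, 6, 7}  B4 = {2, 5, 6}  B5 = {0, 1, 3}  B6 = {2, 4, 5}
Tree: B1–B2, B1–B3, B1–B4, B2–B5, B4–B6

The largest bag has 3 vertices, giving width 2; this decomposition certifies tw(G) ≤ 2. For the lower bound, the 3 vertices {0, 1, 3} are pairwise adjacent, and any tree decomposition puts a clique entirely inside one bag — forcing width ≥ 2. Therefore the treewidth is 2.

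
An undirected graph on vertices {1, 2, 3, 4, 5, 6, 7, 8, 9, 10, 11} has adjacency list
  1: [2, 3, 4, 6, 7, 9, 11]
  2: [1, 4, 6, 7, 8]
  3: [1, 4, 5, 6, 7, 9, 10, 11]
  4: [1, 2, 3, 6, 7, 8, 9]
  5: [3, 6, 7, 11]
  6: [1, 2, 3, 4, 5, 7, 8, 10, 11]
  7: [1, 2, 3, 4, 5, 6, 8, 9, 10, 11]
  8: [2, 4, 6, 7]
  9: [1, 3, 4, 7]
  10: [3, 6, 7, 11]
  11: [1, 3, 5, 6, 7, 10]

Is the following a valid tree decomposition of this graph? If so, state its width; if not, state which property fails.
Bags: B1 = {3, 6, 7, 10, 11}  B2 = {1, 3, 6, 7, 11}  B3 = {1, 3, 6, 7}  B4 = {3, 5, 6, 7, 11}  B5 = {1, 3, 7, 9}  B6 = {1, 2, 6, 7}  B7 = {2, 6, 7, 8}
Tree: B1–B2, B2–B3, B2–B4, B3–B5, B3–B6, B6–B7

No — vertex 4 appears in no bag.

A tree decomposition must satisfy three properties: every vertex lies in some bag; for every edge, both endpoints lie together in some bag; and for every vertex, the bags containing it form a connected subtree. Here vertex 4 appears in no bag, so the decomposition is invalid.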